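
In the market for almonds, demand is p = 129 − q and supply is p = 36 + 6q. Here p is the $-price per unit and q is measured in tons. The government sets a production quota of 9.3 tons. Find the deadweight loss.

Competitive equilibrium: 129 − q = 36 + 6q → q* = 13.2857, p* = 115.7143.
At q = 9.3: demand price = 129 − 1·9.3 = 119.7; supply price = 36 + 6·9.3 = 91.8.
Δq = 13.2857 − 9.3 = 3.9857; wedge = 119.7 − 91.8 = 27.9.
DWL = ½ × 3.9857 × 27.9 = $55.60.

$55.60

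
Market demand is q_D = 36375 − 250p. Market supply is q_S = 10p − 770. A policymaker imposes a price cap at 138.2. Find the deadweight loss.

In inverse form: demand p = 145.5 − 0.004q, supply p = 77 + 0.1q.
Competitive equilibrium: 145.5 − 0.004q = 77 + 0.1q → q* = 658.6538, p* = 142.8654.
At the ceiling p = 138.2, quantity supplied = (138.2 − 77)/0.1 = 612.
Willingness to pay at q' = 612: 145.5 − 0.004·612 = 143.052.
Δq = 658.6538 − 612 = 46.6538; wedge = 143.052 − 138.2 = 4.852.
DWL = ½ × 46.6538 × 4.852 = 113.18.

113.18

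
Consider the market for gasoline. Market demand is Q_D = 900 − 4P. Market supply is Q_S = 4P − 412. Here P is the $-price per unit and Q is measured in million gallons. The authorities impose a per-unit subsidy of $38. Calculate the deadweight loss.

In inverse form: demand P = 225 − 0.25Q, supply P = 103 + 0.25Q.
Competitive equilibrium: 225 − 0.25Q = 103 + 0.25Q → Q* = 244, P* = 164.
The subsidy lowers effective supply by 38: P = 65 + 0.25Q.
New quantity: 225 − 0.25Q = 65 + 0.25Q → Q' = 320.
Overproduction ΔQ = 320 − 244 = 76; wedge = subsidy = 38.
Welfare loss = ½ × 76 × 38 = $1444 million.

$1444 million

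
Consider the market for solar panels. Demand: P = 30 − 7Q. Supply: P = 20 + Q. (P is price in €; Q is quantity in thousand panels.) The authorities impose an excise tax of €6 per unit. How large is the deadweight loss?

Competitive equilibrium: 30 − 7Q = 20 + Q → Q* = 1.25, P* = 21.25.
With the tax, the buyer price exceeds the seller price by 6: (30 − 7Q) − (20 + Q) = 6 → Q' = 0.5.
ΔQ = 1.25 − 0.5 = 0.75; the wedge equals the tax, 6.
Welfare loss = ½ × 0.75 × 6 = €2.25 thousand.

€2.25 thousand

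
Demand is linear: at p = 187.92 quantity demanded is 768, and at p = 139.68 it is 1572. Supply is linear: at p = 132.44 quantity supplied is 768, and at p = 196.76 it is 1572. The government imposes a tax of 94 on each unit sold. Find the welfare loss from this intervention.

Demand slope = (139.68 − 187.92)/(1572 − 768) = −0.06, so p = 234 − 0.06q.
Supply slope = (196.76 − 132.44)/(1572 − 768) = 0.08, so p = 71 + 0.08q.
Competitive equilibrium: 234 − 0.06q = 71 + 0.08q → q* = 1164.2857, p* = 164.1429.
With the tax, the buyer price exceeds the seller price by 94: (234 − 0.06q) − (71 + 0.08q) = 94 → q' = 492.8571.
Δq = 1164.2857 − 492.8571 = 671.4286; the wedge equals the tax, 94.
Deadweight loss = ½ × 671.4286 × 94 = 31557.14.

31557.14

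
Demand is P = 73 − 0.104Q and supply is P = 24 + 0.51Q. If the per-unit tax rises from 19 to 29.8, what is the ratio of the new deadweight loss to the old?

2.460

Competitive equilibrium: 73 − 0.104Q = 24 + 0.51Q → Q* = 79.8046, P* = 64.7003.
For a per-unit tax t: ΔQ = t/0.614, so DWL = ½·t·(t/0.614) = t²/1.228.
At t = 19: DWL = 293.974. At t = 29.8: DWL = 723.160.
Ratio = (29.8/19)² = 2.460.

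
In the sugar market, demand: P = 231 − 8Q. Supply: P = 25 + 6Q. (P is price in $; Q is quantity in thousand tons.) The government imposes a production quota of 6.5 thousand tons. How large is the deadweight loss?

$472.32 thousand

Competitive equilibrium: 231 − 8Q = 25 + 6Q → Q* = 14.7143, P* = 113.2857.
At Q = 6.5: demand price = 231 − 8·6.5 = 179; supply price = 25 + 6·6.5 = 64.
ΔQ = 14.7143 − 6.5 = 8.2143; wedge = 179 − 64 = 115.
The triangle = ½ × 8.2143 × 115 = $472.32 thousand.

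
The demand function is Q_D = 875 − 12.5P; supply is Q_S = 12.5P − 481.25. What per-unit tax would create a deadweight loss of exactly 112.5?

In inverse form: demand P = 70 − 0.08Q, supply P = 38.5 + 0.08Q.
Competitive equilibrium: 70 − 0.08Q = 38.5 + 0.08Q → Q* = 196.875, P* = 54.25.
A tax t gives ΔQ = t/0.16 and wedge t, so DWL = t²/0.32.
t²/0.32 = 112.5 → t² = 36 → t = 6.

6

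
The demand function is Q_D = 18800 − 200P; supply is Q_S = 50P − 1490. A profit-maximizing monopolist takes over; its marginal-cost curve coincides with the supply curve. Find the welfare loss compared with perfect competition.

In inverse form: demand P = 94 − 0.005Q, supply P = 29.8 + 0.02Q.
Competitive equilibrium: 94 − 0.005Q = 29.8 + 0.02Q → Q* = 2568, P* = 81.16.
Marginal revenue: MR = 94 − 0.01Q. Set MR = MC: 94 − 0.01Q = 29.8 + 0.02Q → Q_m = 2140.
Price P_m = 94 − 0.005·2140 = 83.3; MC(Q_m) = 29.8 + 0.02·2140 = 72.6.
Competitive Q* = 2568, so ΔQ = 428; wedge = 83.3 − 72.6 = 10.7.
The triangle = ½ × 428 × 10.7 = 2289.80.

2289.80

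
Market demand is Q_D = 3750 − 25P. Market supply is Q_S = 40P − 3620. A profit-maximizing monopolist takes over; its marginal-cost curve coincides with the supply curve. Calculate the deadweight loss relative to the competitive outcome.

3952.14

In inverse form: demand P = 150 − 0.04Q, supply P = 90.5 + 0.025Q.
Competitive equilibrium: 150 − 0.04Q = 90.5 + 0.025Q → Q* = 915.38462, P* = 113.38462.
Marginal revenue: MR = 150 − 0.08Q. Set MR = MC: 150 − 0.08Q = 90.5 + 0.025Q → Q_m = 566.66667.
Price P_m = 150 − 0.04·566.66667 = 127.33333; MC(Q_m) = 90.5 + 0.025·566.66667 = 104.66667.
Competitive Q* = 915.38462, so ΔQ = 348.71795; wedge = 127.33333 − 104.66667 = 22.66666.
The triangle = ½ × 348.71795 × 22.66666 = 3952.14.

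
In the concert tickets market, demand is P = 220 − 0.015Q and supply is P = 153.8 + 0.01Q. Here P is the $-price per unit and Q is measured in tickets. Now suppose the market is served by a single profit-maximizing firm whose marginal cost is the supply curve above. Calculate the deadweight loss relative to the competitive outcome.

Competitive equilibrium: 220 − 0.015Q = 153.8 + 0.01Q → Q* = 2648, P* = 180.28.
Marginal revenue: MR = 220 − 0.03Q. Set MR = MC: 220 − 0.03Q = 153.8 + 0.01Q → Q_m = 1655.
Price P_m = 220 − 0.015·1655 = 195.175; MC(Q_m) = 153.8 + 0.01·1655 = 170.35.
Competitive Q* = 2648, so ΔQ = 993; wedge = 195.175 − 170.35 = 24.825.
Welfare loss = ½ × 993 × 24.825 = $12325.61.

$12325.61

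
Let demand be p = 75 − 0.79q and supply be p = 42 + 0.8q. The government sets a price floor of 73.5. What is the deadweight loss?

282.66

Competitive equilibrium: 75 − 0.79q = 42 + 0.8q → q* = 20.7547, p* = 58.6038.
At the floor p = 73.5, quantity demanded = (75 − 73.5)/0.79 = 1.8987.
Sellers' marginal cost at q' = 1.8987: 42 + 0.8·1.8987 = 43.519.
Δq = 20.7547 − 1.8987 = 18.856; wedge = 73.5 − 43.519 = 29.981.
The triangle = ½ × 18.856 × 29.981 = 282.66.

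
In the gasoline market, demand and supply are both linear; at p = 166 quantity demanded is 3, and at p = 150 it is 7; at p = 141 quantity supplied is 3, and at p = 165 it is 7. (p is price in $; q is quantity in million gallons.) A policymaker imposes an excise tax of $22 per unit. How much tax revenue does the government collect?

$72.60 million

Demand slope = (150 − 166)/(7 − 3) = −4, so p = 178 − 4q.
Supply slope = (165 − 141)/(7 − 3) = 6, so p = 123 + 6q.
Competitive equilibrium: 178 − 4q = 123 + 6q → q* = 5.5, p* = 156.
With the tax, the buyer price exceeds the seller price by 22: (178 − 4q) − (123 + 6q) = 22 → q' = 3.3.
Tax revenue = 22 × 3.3 = $72.60 million.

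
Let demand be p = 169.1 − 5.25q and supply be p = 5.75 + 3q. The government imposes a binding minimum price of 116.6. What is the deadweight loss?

Competitive equilibrium: 169.1 − 5.25q = 5.75 + 3q → q* = 19.8, p* = 65.15.
At the floor p = 116.6, quantity demanded = (169.1 − 116.6)/5.25 = 10.
Sellers' marginal cost at q' = 10: 5.75 + 3·10 = 35.75.
Δq = 19.8 − 10 = 9.8; wedge = 116.6 − 35.75 = 80.85.
The triangle = ½ × 9.8 × 80.85 = 396.165.

396.165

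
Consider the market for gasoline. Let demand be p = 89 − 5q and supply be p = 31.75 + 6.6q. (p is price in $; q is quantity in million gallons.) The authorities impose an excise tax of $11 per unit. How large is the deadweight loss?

$5.22 million

Competitive equilibrium: 89 − 5q = 31.75 + 6.6q → q* = 4.9353, p* = 64.3233.
With the tax, the buyer price exceeds the seller price by 11: (89 − 5q) − (31.75 + 6.6q) = 11 → q' = 3.9871.
Δq = 4.9353 − 3.9871 = 0.9482; the wedge equals the tax, 11.
DWL = ½ × 0.9482 × 11 = $5.22 million.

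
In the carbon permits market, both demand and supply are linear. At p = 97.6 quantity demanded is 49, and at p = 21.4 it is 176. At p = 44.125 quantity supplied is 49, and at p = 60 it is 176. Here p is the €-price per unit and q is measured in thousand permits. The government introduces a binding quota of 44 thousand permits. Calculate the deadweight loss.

Demand slope = (21.4 − 97.6)/(176 − 49) = −0.6, so p = 127 − 0.6q.
Supply slope = (60 − 44.125)/(176 − 49) = 0.125, so p = 38 + 0.125q.
Competitive equilibrium: 127 − 0.6q = 38 + 0.125q → q* = 122.7586, p* = 53.3448.
At q = 44: demand price = 127 − 0.6·44 = 100.6; supply price = 38 + 0.125·44 = 43.5.
Δq = 122.7586 − 44 = 78.7586; wedge = 100.6 − 43.5 = 57.1.
Deadweight loss = ½ × 78.7586 × 57.1 = €2248.56 thousand.

€2248.56 thousand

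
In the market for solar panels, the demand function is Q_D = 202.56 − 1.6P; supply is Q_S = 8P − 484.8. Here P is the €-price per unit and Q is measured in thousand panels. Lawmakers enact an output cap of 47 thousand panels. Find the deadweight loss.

In inverse form: demand P = 126.6 − 0.625Q, supply P = 60.6 + 0.125Q.
Competitive equilibrium: 126.6 − 0.625Q = 60.6 + 0.125Q → Q* = 88, P* = 71.6.
At Q = 47: demand price = 126.6 − 0.625·47 = 97.225; supply price = 60.6 + 0.125·47 = 66.475.
ΔQ = 88 − 47 = 41; wedge = 97.225 − 66.475 = 30.75.
Welfare loss = ½ × 41 × 30.75 = €630.375 thousand.

€630.375 thousand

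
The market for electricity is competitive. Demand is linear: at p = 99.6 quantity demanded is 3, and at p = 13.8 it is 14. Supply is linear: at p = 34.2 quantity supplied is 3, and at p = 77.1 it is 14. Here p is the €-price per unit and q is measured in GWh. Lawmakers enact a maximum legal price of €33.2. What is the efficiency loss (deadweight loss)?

€199.94

Demand slope = (13.8 − 99.6)/(14 − 3) = −7.8, so p = 123 − 7.8q.
Supply slope = (77.1 − 34.2)/(14 − 3) = 3.9, so p = 22.5 + 3.9q.
Competitive equilibrium: 123 − 7.8q = 22.5 + 3.9q → q* = 8.5897, p* = 56.
At the ceiling p = 33.2, quantity supplied = (33.2 − 22.5)/3.9 = 2.7436.
Willingness to pay at q' = 2.7436: 123 − 7.8·2.7436 = 101.5999.
Δq = 8.5897 − 2.7436 = 5.8461; wedge = 101.5999 − 33.2 = 68.3999.
The triangle = ½ × 5.8461 × 68.3999 = €199.94.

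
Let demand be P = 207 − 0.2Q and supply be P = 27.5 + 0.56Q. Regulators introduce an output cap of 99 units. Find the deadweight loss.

7151.41

Competitive equilibrium: 207 − 0.2Q = 27.5 + 0.56Q → Q* = 236.1842, P* = 159.7632.
At Q = 99: demand price = 207 − 0.2·99 = 187.2; supply price = 27.5 + 0.56·99 = 82.94.
ΔQ = 236.1842 − 99 = 137.1842; wedge = 187.2 − 82.94 = 104.26.
Welfare loss = ½ × 137.1842 × 104.26 = 7151.41.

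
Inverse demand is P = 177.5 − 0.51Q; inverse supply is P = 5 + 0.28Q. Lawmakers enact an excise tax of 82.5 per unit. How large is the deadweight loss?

Competitive equilibrium: 177.5 − 0.51Q = 5 + 0.28Q → Q* = 218.3544, P* = 66.1392.
With the tax, the buyer price exceeds the seller price by 82.5: (177.5 − 0.51Q) − (5 + 0.28Q) = 82.5 → Q' = 113.9241.
ΔQ = 218.3544 − 113.9241 = 104.4303; the wedge equals the tax, 82.5.
DWL = ½ × 104.4303 × 82.5 = 4307.75.

4307.75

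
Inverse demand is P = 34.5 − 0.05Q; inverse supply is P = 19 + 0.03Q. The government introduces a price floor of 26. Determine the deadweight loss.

Competitive equilibrium: 34.5 − 0.05Q = 19 + 0.03Q → Q* = 193.75, P* = 24.8125.
At the floor P = 26, quantity demanded = (34.5 − 26)/0.05 = 170.
Sellers' marginal cost at Q' = 170: 19 + 0.03·170 = 24.1.
ΔQ = 193.75 − 170 = 23.75; wedge = 26 − 24.1 = 1.9.
The triangle = ½ × 23.75 × 1.9 = 22.56.

22.56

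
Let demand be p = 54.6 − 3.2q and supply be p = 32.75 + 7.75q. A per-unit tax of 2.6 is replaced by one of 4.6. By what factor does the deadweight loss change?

Competitive equilibrium: 54.6 − 3.2q = 32.75 + 7.75q → q* = 1.9954, p* = 48.2146.
For a per-unit tax t: Δq = t/10.95, so DWL = ½·t·(t/10.95) = t²/21.9.
At t = 2.6: DWL = 0.309. At t = 4.6: DWL = 0.966.
Ratio = (4.6/2.6)² = 3.130.

3.130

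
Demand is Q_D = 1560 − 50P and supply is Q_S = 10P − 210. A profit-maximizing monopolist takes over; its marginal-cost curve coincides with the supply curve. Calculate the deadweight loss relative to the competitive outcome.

8.85

In inverse form: demand P = 31.2 − 0.02Q, supply P = 21 + 0.1Q.
Competitive equilibrium: 31.2 − 0.02Q = 21 + 0.1Q → Q* = 85, P* = 29.5.
Marginal revenue: MR = 31.2 − 0.04Q. Set MR = MC: 31.2 − 0.04Q = 21 + 0.1Q → Q_m = 72.8571.
Price P_m = 31.2 − 0.02·72.8571 = 29.7429; MC(Q_m) = 21 + 0.1·72.8571 = 28.2857.
Competitive Q* = 85, so ΔQ = 12.1429; wedge = 29.7429 − 28.2857 = 1.4572.
DWL = ½ × 12.1429 × 1.4572 = 8.85.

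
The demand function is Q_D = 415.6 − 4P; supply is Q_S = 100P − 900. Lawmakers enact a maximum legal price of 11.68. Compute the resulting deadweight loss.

1223.17

In inverse form: demand P = 103.9 − 0.25Q, supply P = 9 + 0.01Q.
Competitive equilibrium: 103.9 − 0.25Q = 9 + 0.01Q → Q* = 365, P* = 12.65.
At the ceiling P = 11.68, quantity supplied = (11.68 − 9)/0.01 = 268.
Willingness to pay at Q' = 268: 103.9 − 0.25·268 = 36.9.
ΔQ = 365 − 268 = 97; wedge = 36.9 − 11.68 = 25.22.
The triangle = ½ × 97 × 25.22 = 1223.17.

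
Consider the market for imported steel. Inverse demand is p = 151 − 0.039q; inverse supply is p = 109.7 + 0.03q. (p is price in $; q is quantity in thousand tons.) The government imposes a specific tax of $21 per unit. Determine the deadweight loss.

Competitive equilibrium: 151 − 0.039q = 109.7 + 0.03q → q* = 598.5507, p* = 127.6565.
With the tax, the buyer price exceeds the seller price by 21: (151 − 0.039q) − (109.7 + 0.03q) = 21 → q' = 294.2029.
Δq = 598.5507 − 294.2029 = 304.3478; the wedge equals the tax, 21.
The triangle = ½ × 304.3478 × 21 = $3195.65 thousand.

$3195.65 thousand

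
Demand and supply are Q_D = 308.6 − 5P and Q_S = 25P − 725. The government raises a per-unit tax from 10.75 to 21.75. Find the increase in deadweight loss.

744.79

In inverse form: demand P = 61.72 − 0.2Q, supply P = 29 + 0.04Q.
Competitive equilibrium: 61.72 − 0.2Q = 29 + 0.04Q → Q* = 136.3333, P* = 34.4533.
For a per-unit tax t: ΔQ = t/0.24, so DWL = ½·t·(t/0.24) = t²/0.48.
At t = 10.75: DWL = 240.755. At t = 21.75: DWL = 985.547.
Increase = 985.547 − 240.755 = 744.79.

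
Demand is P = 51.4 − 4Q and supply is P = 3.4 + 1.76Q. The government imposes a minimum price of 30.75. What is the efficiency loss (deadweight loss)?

Competitive equilibrium: 51.4 − 4Q = 3.4 + 1.76Q → Q* = 8.3333, P* = 18.0667.
At the floor P = 30.75, quantity demanded = (51.4 − 30.75)/4 = 5.1625.
Sellers' marginal cost at Q' = 5.1625: 3.4 + 1.76·5.1625 = 12.486.
ΔQ = 8.3333 − 5.1625 = 3.1708; wedge = 30.75 − 12.486 = 18.264.
Welfare loss = ½ × 3.1708 × 18.264 = 28.96.

28.96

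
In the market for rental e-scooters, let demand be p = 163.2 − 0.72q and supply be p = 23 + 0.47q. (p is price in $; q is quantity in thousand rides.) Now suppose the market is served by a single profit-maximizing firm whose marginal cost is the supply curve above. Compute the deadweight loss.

Competitive equilibrium: 163.2 − 0.72q = 23 + 0.47q → q* = 117.8151, p* = 78.3731.
Marginal revenue: MR = 163.2 − 1.44q. Set MR = MC: 163.2 − 1.44q = 23 + 0.47q → q_m = 73.4031.
Price p_m = 163.2 − 0.72·73.4031 = 110.3498; MC(q_m) = 23 + 0.47·73.4031 = 57.4995.
Competitive q* = 117.8151, so Δq = 44.412; wedge = 110.3498 − 57.4995 = 52.8503.
Deadweight loss = ½ × 44.412 × 52.8503 = $1173.59 thousand.

$1173.59 thousand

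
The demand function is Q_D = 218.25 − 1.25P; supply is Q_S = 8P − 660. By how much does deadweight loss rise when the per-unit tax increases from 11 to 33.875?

554.87

In inverse form: demand P = 174.6 − 0.8Q, supply P = 82.5 + 0.125Q.
Competitive equilibrium: 174.6 − 0.8Q = 82.5 + 0.125Q → Q* = 99.5676, P* = 94.9459.
For a per-unit tax t: ΔQ = t/0.925, so DWL = ½·t·(t/0.925) = t²/1.85.
At t = 11: DWL = 65.405. At t = 33.875: DWL = 620.279.
Increase = 620.279 − 65.405 = 554.87.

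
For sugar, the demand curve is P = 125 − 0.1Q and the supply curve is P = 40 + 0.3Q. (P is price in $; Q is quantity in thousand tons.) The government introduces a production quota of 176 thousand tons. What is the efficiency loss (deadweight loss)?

$266.45 thousand

Competitive equilibrium: 125 − 0.1Q = 40 + 0.3Q → Q* = 212.5, P* = 103.75.
At Q = 176: demand price = 125 − 0.1·176 = 107.4; supply price = 40 + 0.3·176 = 92.8.
ΔQ = 212.5 − 176 = 36.5; wedge = 107.4 − 92.8 = 14.6.
The triangle = ½ × 36.5 × 14.6 = $266.45 thousand.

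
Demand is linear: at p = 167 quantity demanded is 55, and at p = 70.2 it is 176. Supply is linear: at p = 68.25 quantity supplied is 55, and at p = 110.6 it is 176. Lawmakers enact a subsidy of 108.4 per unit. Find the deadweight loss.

5108.94

Demand slope = (70.2 − 167)/(176 − 55) = −0.8, so p = 211 − 0.8q.
Supply slope = (110.6 − 68.25)/(176 − 55) = 0.35, so p = 49 + 0.35q.
Competitive equilibrium: 211 − 0.8q = 49 + 0.35q → q* = 140.8696, p* = 98.3043.
The subsidy lowers effective supply by 108.4: p = 0.35q − 59.4.
New quantity: 211 − 0.8q = 0.35q − 59.4 → q' = 235.1304.
Overproduction Δq = 235.1304 − 140.8696 = 94.2608; wedge = subsidy = 108.4.
The triangle = ½ × 94.2608 × 108.4 = 5108.94.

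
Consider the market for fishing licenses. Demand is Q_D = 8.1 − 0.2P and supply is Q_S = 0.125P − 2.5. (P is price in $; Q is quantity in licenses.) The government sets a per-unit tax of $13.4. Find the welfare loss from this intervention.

In inverse form: demand P = 40.5 − 5Q, supply P = 20 + 8Q.
Competitive equilibrium: 40.5 − 5Q = 20 + 8Q → Q* = 1.5769, P* = 32.6154.
With the tax, the buyer price exceeds the seller price by 13.4: (40.5 − 5Q) − (20 + 8Q) = 13.4 → Q' = 0.5462.
ΔQ = 1.5769 − 0.5462 = 1.0307; the wedge equals the tax, 13.4.
DWL = ½ × 1.0307 × 13.4 = $6.91.

$6.91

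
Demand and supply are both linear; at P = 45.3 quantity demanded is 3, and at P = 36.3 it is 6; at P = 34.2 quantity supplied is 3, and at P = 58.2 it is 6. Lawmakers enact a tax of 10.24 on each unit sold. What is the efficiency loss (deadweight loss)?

4.77

Demand slope = (36.3 − 45.3)/(6 − 3) = −3, so P = 54.3 − 3Q.
Supply slope = (58.2 − 34.2)/(6 − 3) = 8, so P = 10.2 + 8Q.
Competitive equilibrium: 54.3 − 3Q = 10.2 + 8Q → Q* = 4.0091, P* = 42.2727.
With the tax, the buyer price exceeds the seller price by 10.24: (54.3 − 3Q) − (10.2 + 8Q) = 10.24 → Q' = 3.0782.
ΔQ = 4.0091 − 3.0782 = 0.9309; the wedge equals the tax, 10.24.
The triangle = ½ × 0.9309 × 10.24 = 4.77.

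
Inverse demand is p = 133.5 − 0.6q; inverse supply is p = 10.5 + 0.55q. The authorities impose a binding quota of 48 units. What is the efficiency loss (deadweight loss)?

Competitive equilibrium: 133.5 − 0.6q = 10.5 + 0.55q → q* = 106.9565, p* = 69.3261.
At q = 48: demand price = 133.5 − 0.6·48 = 104.7; supply price = 10.5 + 0.55·48 = 36.9.
Δq = 106.9565 − 48 = 58.9565; wedge = 104.7 − 36.9 = 67.8.
Deadweight loss = ½ × 58.9565 × 67.8 = 1998.63.

1998.63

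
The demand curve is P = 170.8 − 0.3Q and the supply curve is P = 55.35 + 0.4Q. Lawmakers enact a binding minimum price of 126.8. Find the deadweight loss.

Competitive equilibrium: 170.8 − 0.3Q = 55.35 + 0.4Q → Q* = 164.9286, P* = 121.3214.
At the floor P = 126.8, quantity demanded = (170.8 − 126.8)/0.3 = 146.6667.
Sellers' marginal cost at Q' = 146.6667: 55.35 + 0.4·146.6667 = 114.0167.
ΔQ = 164.9286 − 146.6667 = 18.2619; wedge = 126.8 − 114.0167 = 12.7833.
The triangle = ½ × 18.2619 × 12.7833 = 116.72.

116.72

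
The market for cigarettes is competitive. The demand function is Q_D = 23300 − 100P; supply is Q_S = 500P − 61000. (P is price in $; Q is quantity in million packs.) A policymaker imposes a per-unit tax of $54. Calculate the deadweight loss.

In inverse form: demand P = 233 − 0.01Q, supply P = 122 + 0.002Q.
Competitive equilibrium: 233 − 0.01Q = 122 + 0.002Q → Q* = 9250, P* = 140.5.
With the tax, the buyer price exceeds the seller price by 54: (233 − 0.01Q) − (122 + 0.002Q) = 54 → Q' = 4750.
ΔQ = 9250 − 4750 = 4500; the wedge equals the tax, 54.
The triangle = ½ × 4500 × 54 = $121500 million.

$121500 million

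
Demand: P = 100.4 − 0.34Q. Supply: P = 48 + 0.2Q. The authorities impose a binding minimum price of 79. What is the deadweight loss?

Competitive equilibrium: 100.4 − 0.34Q = 48 + 0.2Q → Q* = 97.037, P* = 67.4074.
At the floor P = 79, quantity demanded = (100.4 − 79)/0.34 = 62.9412.
Sellers' marginal cost at Q' = 62.9412: 48 + 0.2·62.9412 = 60.5882.
ΔQ = 97.037 − 62.9412 = 34.0958; wedge = 79 − 60.5882 = 18.4118.
DWL = ½ × 34.0958 × 18.4118 = 313.88.

313.88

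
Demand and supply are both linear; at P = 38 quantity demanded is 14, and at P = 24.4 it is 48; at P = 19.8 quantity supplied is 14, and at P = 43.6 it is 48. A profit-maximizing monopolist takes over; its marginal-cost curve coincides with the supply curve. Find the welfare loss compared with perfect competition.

36.49

Demand slope = (24.4 − 38)/(48 − 14) = −0.4, so P = 43.6 − 0.4Q.
Supply slope = (43.6 − 19.8)/(48 − 14) = 0.7, so P = 10 + 0.7Q.
Competitive equilibrium: 43.6 − 0.4Q = 10 + 0.7Q → Q* = 30.5455, P* = 31.3818.
Marginal revenue: MR = 43.6 − 0.8Q. Set MR = MC: 43.6 − 0.8Q = 10 + 0.7Q → Q_m = 22.4.
Price P_m = 43.6 − 0.4·22.4 = 34.64; MC(Q_m) = 10 + 0.7·22.4 = 25.68.
Competitive Q* = 30.5455, so ΔQ = 8.1455; wedge = 34.64 − 25.68 = 8.96.
The triangle = ½ × 8.1455 × 8.96 = 36.49.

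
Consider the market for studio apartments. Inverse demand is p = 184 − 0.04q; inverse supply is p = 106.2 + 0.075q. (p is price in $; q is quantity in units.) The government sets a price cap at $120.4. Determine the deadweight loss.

Competitive equilibrium: 184 − 0.04q = 106.2 + 0.075q → q* = 676.52174, p* = 156.93913.
At the ceiling p = 120.4, quantity supplied = (120.4 − 106.2)/0.075 = 189.33333.
Willingness to pay at q' = 189.33333: 184 − 0.04·189.33333 = 176.42667.
Δq = 676.52174 − 189.33333 = 487.18841; wedge = 176.42667 − 120.4 = 56.02667.
DWL = ½ × 487.18841 × 56.02667 = $13647.77.

$13647.77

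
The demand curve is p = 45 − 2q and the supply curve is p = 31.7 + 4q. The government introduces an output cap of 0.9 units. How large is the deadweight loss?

5.20

Competitive equilibrium: 45 − 2q = 31.7 + 4q → q* = 2.2167, p* = 40.5667.
At q = 0.9: demand price = 45 − 2·0.9 = 43.2; supply price = 31.7 + 4·0.9 = 35.3.
Δq = 2.2167 − 0.9 = 1.3167; wedge = 43.2 − 35.3 = 7.9.
Welfare loss = ½ × 1.3167 × 7.9 = 5.20.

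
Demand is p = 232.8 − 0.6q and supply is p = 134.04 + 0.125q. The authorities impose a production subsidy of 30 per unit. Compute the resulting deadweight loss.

620.69

Competitive equilibrium: 232.8 − 0.6q = 134.04 + 0.125q → q* = 136.2207, p* = 151.0676.
The subsidy lowers effective supply by 30: p = 104.04 + 0.125q.
New quantity: 232.8 − 0.6q = 104.04 + 0.125q → q' = 177.6.
Overproduction Δq = 177.6 − 136.2207 = 41.3793; wedge = subsidy = 30.
DWL = ½ × 41.3793 × 30 = 620.69.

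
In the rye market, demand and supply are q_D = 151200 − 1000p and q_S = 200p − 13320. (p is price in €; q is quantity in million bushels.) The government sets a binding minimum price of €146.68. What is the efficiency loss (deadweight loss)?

In inverse form: demand p = 151.2 − 0.001q, supply p = 66.6 + 0.005q.
Competitive equilibrium: 151.2 − 0.001q = 66.6 + 0.005q → q* = 14100, p* = 137.1.
At the floor p = 146.68, quantity demanded = (151.2 − 146.68)/0.001 = 4520.
Sellers' marginal cost at q' = 4520: 66.6 + 0.005·4520 = 89.2.
Δq = 14100 − 4520 = 9580; wedge = 146.68 − 89.2 = 57.48.
Deadweight loss = ½ × 9580 × 57.48 = €275329.20 million.

€275329.20 million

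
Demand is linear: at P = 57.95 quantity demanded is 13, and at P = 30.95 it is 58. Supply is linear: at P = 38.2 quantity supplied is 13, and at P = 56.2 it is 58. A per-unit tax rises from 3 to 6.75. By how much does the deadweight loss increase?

Demand slope = (30.95 − 57.95)/(58 − 13) = −0.6, so P = 65.75 − 0.6Q.
Supply slope = (56.2 − 38.2)/(58 − 13) = 0.4, so P = 33 + 0.4Q.
Competitive equilibrium: 65.75 − 0.6Q = 33 + 0.4Q → Q* = 32.75, P* = 46.1.
For a per-unit tax t: ΔQ = t/1, so DWL = ½·t·(t/1) = t²/2.
At t = 3: DWL = 4.5. At t = 6.75: DWL = 22.781.
Increase = 22.781 − 4.5 = 18.28.

18.28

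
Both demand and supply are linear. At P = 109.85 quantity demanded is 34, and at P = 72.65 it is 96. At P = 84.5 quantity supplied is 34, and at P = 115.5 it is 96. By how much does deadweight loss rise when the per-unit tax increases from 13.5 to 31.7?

Demand slope = (72.65 − 109.85)/(96 − 34) = −0.6, so P = 130.25 − 0.6Q.
Supply slope = (115.5 − 84.5)/(96 − 34) = 0.5, so P = 67.5 + 0.5Q.
Competitive equilibrium: 130.25 − 0.6Q = 67.5 + 0.5Q → Q* = 57.0455, P* = 96.0227.
For a per-unit tax t: ΔQ = t/1.1, so DWL = ½·t·(t/1.1) = t²/2.2.
At t = 13.5: DWL = 82.841. At t = 31.7: DWL = 456.768.
Increase = 456.768 − 82.841 = 373.93.

373.93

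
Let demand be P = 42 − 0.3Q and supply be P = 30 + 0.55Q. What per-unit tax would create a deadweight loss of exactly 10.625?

4.25

Competitive equilibrium: 42 − 0.3Q = 30 + 0.55Q → Q* = 14.1176, P* = 37.7647.
A tax t gives ΔQ = t/0.85 and wedge t, so DWL = t²/1.7.
t²/1.7 = 10.625 → t² = 18.0625 → t = 4.25.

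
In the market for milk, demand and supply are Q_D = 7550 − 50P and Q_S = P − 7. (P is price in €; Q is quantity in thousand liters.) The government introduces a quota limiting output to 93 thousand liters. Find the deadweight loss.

€1183.70 thousand

In inverse form: demand P = 151 − 0.02Q, supply P = 7 + Q.
Competitive equilibrium: 151 − 0.02Q = 7 + Q → Q* = 141.1765, P* = 148.1765.
At Q = 93: demand price = 151 − 0.02·93 = 149.14; supply price = 7 + 1·93 = 100.
ΔQ = 141.1765 − 93 = 48.1765; wedge = 149.14 − 100 = 49.14.
DWL = ½ × 48.1765 × 49.14 = €1183.70 thousand.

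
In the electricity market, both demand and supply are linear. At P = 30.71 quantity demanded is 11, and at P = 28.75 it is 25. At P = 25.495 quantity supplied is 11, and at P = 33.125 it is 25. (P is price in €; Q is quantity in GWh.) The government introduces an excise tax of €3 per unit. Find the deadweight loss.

Demand slope = (28.75 − 30.71)/(25 − 11) = −0.14, so P = 32.25 − 0.14Q.
Supply slope = (33.125 − 25.495)/(25 − 11) = 0.545, so P = 19.5 + 0.545Q.
Competitive equilibrium: 32.25 − 0.14Q = 19.5 + 0.545Q → Q* = 18.6131, P* = 29.6442.
With the tax, the buyer price exceeds the seller price by 3: (32.25 − 0.14Q) − (19.5 + 0.545Q) = 3 → Q' = 14.2336.
ΔQ = 18.6131 − 14.2336 = 4.3795; the wedge equals the tax, 3.
Deadweight loss = ½ × 4.3795 × 3 = €6.57.

€6.57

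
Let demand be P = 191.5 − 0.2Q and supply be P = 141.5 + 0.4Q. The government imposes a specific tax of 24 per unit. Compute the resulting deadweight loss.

480

Competitive equilibrium: 191.5 − 0.2Q = 141.5 + 0.4Q → Q* = 83.3333, P* = 174.8333.
With the tax, the buyer price exceeds the seller price by 24: (191.5 − 0.2Q) − (141.5 + 0.4Q) = 24 → Q' = 43.3333.
ΔQ = 83.3333 − 43.3333 = 40; the wedge equals the tax, 24.
The triangle = ½ × 40 × 24 = 480.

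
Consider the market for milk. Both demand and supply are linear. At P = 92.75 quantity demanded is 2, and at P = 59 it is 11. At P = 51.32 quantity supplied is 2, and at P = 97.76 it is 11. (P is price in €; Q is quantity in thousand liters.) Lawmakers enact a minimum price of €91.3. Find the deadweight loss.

Demand slope = (59 − 92.75)/(11 − 2) = −3.75, so P = 100.25 − 3.75Q.
Supply slope = (97.76 − 51.32)/(11 − 2) = 5.16, so P = 41 + 5.16Q.
Competitive equilibrium: 100.25 − 3.75Q = 41 + 5.16Q → Q* = 6.6498, P* = 75.3131.
At the floor P = 91.3, quantity demanded = (100.25 − 91.3)/3.75 = 2.3867.
Sellers' marginal cost at Q' = 2.3867: 41 + 5.16·2.3867 = 53.3154.
ΔQ = 6.6498 − 2.3867 = 4.2631; wedge = 91.3 − 53.3154 = 37.9846.
The triangle = ½ × 4.2631 × 37.9846 = €80.97 thousand.

€80.97 thousand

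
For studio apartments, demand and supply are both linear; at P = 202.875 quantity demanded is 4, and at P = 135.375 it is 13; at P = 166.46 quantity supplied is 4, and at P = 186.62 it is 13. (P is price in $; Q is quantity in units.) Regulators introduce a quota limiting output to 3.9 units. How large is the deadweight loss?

Demand slope = (135.375 − 202.875)/(13 − 4) = −7.5, so P = 232.875 − 7.5Q.
Supply slope = (186.62 − 166.46)/(13 − 4) = 2.24, so P = 157.5 + 2.24Q.
Competitive equilibrium: 232.875 − 7.5Q = 157.5 + 2.24Q → Q* = 7.7387, P* = 174.8347.
At Q = 3.9: demand price = 232.875 − 7.5·3.9 = 203.625; supply price = 157.5 + 2.24·3.9 = 166.236.
ΔQ = 7.7387 − 3.9 = 3.8387; wedge = 203.625 − 166.236 = 37.389.
Welfare loss = ½ × 3.8387 × 37.389 = $71.76.

$71.76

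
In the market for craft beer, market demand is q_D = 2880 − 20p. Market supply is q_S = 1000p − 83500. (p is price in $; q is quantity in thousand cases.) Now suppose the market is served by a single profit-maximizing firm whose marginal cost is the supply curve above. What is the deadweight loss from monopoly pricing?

In inverse form: demand p = 144 − 0.05q, supply p = 83.5 + 0.001q.
Competitive equilibrium: 144 − 0.05q = 83.5 + 0.001q → q* = 1186.2745, p* = 84.6863.
Marginal revenue: MR = 144 − 0.1q. Set MR = MC: 144 − 0.1q = 83.5 + 0.001q → q_m = 599.0099.
Price p_m = 144 − 0.05·599.0099 = 114.0495; MC(q_m) = 83.5 + 0.001·599.0099 = 84.099.
Competitive q* = 1186.2745, so Δq = 587.2646; wedge = 114.0495 − 84.099 = 29.9505.
The triangle = ½ × 587.2646 × 29.9505 = $8794.43 thousand.

$8794.43 thousand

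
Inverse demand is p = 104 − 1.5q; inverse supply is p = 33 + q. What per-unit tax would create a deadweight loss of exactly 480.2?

Competitive equilibrium: 104 − 1.5q = 33 + q → q* = 28.4, p* = 61.4.
A tax t gives Δq = t/2.5 and wedge t, so DWL = t²/5.
t²/5 = 480.2 → t² = 2401 → t = 49.

49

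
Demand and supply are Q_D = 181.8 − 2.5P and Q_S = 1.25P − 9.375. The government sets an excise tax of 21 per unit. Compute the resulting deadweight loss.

In inverse form: demand P = 72.72 − 0.4Q, supply P = 7.5 + 0.8Q.
Competitive equilibrium: 72.72 − 0.4Q = 7.5 + 0.8Q → Q* = 54.35, P* = 50.98.
With the tax, the buyer price exceeds the seller price by 21: (72.72 − 0.4Q) − (7.5 + 0.8Q) = 21 → Q' = 36.85.
ΔQ = 54.35 − 36.85 = 17.5; the wedge equals the tax, 21.
The triangle = ½ × 17.5 × 21 = 183.75.

183.75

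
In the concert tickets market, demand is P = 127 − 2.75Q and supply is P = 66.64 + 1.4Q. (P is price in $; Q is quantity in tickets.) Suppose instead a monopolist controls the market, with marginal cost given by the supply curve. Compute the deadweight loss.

$69.72

Competitive equilibrium: 127 − 2.75Q = 66.64 + 1.4Q → Q* = 14.54458, P* = 87.00241.
Marginal revenue: MR = 127 − 5.5Q. Set MR = MC: 127 − 5.5Q = 66.64 + 1.4Q → Q_m = 8.74783.
Price P_m = 127 − 2.75·8.74783 = 102.94347; MC(Q_m) = 66.64 + 1.4·8.74783 = 78.88696.
Competitive Q* = 14.54458, so ΔQ = 5.79675; wedge = 102.94347 − 78.88696 = 24.05651.
The triangle = ½ × 5.79675 × 24.05651 = $69.72.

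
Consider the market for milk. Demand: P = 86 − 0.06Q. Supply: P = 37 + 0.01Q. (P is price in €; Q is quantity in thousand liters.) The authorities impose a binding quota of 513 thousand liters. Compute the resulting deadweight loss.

Competitive equilibrium: 86 − 0.06Q = 37 + 0.01Q → Q* = 700, P* = 44.
At Q = 513: demand price = 86 − 0.06·513 = 55.22; supply price = 37 + 0.01·513 = 42.13.
ΔQ = 700 − 513 = 187; wedge = 55.22 − 42.13 = 13.09.
Deadweight loss = ½ × 187 × 13.09 = €1223.915 thousand.

€1223.915 thousand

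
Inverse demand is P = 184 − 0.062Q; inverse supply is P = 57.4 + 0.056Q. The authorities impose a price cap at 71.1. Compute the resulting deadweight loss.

Competitive equilibrium: 184 − 0.062Q = 57.4 + 0.056Q → Q* = 1072.88136, P* = 117.48136.
At the ceiling P = 71.1, quantity supplied = (71.1 − 57.4)/0.056 = 244.64286.
Willingness to pay at Q' = 244.64286: 184 − 0.062·244.64286 = 168.83214.
ΔQ = 1072.88136 − 244.64286 = 828.2385; wedge = 168.83214 − 71.1 = 97.73214.
Welfare loss = ½ × 828.2385 × 97.73214 = 40472.76.

40472.76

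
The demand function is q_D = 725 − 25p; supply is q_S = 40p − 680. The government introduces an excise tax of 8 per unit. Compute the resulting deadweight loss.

492.31

In inverse form: demand p = 29 − 0.04q, supply p = 17 + 0.025q.
Competitive equilibrium: 29 − 0.04q = 17 + 0.025q → q* = 184.6154, p* = 21.6154.
With the tax, the buyer price exceeds the seller price by 8: (29 − 0.04q) − (17 + 0.025q) = 8 → q' = 61.5385.
Δq = 184.6154 − 61.5385 = 123.0769; the wedge equals the tax, 8.
The triangle = ½ × 123.0769 × 8 = 492.31.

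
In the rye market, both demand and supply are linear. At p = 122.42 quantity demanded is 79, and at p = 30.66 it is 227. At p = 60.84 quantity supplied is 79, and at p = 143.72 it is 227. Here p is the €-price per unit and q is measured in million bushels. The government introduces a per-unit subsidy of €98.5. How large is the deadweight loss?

Demand slope = (30.66 − 122.42)/(227 − 79) = −0.62, so p = 171.4 − 0.62q.
Supply slope = (143.72 − 60.84)/(227 − 79) = 0.56, so p = 16.6 + 0.56q.
Competitive equilibrium: 171.4 − 0.62q = 16.6 + 0.56q → q* = 131.1864, p* = 90.0644.
The subsidy lowers effective supply by 98.5: p = 0.56q − 81.9.
New quantity: 171.4 − 0.62q = 0.56q − 81.9 → q' = 214.661.
Overproduction Δq = 214.661 − 131.1864 = 83.4746; wedge = subsidy = 98.5.
The triangle = ½ × 83.4746 × 98.5 = €4111.12 million.

€4111.12 million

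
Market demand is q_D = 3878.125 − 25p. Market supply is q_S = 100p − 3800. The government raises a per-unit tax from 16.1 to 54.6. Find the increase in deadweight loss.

In inverse form: demand p = 155.125 − 0.04q, supply p = 38 + 0.01q.
Competitive equilibrium: 155.125 − 0.04q = 38 + 0.01q → q* = 2342.5, p* = 61.425.
For a per-unit tax t: Δq = t/0.05, so DWL = ½·t·(t/0.05) = t²/0.1.
At t = 16.1: DWL = 2592.1. At t = 54.6: DWL = 29811.6.
Increase = 29811.6 − 2592.1 = 27219.50.

27219.50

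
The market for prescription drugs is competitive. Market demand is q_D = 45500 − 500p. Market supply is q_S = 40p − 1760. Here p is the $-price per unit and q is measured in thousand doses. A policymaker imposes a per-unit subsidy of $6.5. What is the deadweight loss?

$782.41 thousand

In inverse form: demand p = 91 − 0.002q, supply p = 44 + 0.025q.
Competitive equilibrium: 91 − 0.002q = 44 + 0.025q → q* = 1740.7407, p* = 87.5185.
The subsidy lowers effective supply by 6.5: p = 37.5 + 0.025q.
New quantity: 91 − 0.002q = 37.5 + 0.025q → q' = 1981.4815.
Overproduction Δq = 1981.4815 − 1740.7407 = 240.7408; wedge = subsidy = 6.5.
Deadweight loss = ½ × 240.7408 × 6.5 = $782.41 thousand.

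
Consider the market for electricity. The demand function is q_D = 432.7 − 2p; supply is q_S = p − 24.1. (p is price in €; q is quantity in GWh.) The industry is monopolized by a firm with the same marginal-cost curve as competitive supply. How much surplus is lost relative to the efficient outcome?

€770

In inverse form: demand p = 216.35 − 0.5q, supply p = 24.1 + q.
Competitive equilibrium: 216.35 − 0.5q = 24.1 + q → q* = 128.1667, p* = 152.2667.
Marginal revenue: MR = 216.35 − q. Set MR = MC: 216.35 − q = 24.1 + q → q_m = 96.125.
Price p_m = 216.35 − 0.5·96.125 = 168.2875; MC(q_m) = 24.1 + 1·96.125 = 120.225.
Competitive q* = 128.1667, so Δq = 32.0417; wedge = 168.2875 − 120.225 = 48.0625.
The triangle = ½ × 32.0417 × 48.0625 = €770.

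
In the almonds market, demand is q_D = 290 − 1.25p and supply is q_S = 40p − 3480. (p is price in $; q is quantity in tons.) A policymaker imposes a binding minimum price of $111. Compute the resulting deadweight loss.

$247.76

In inverse form: demand p = 232 − 0.8q, supply p = 87 + 0.025q.
Competitive equilibrium: 232 − 0.8q = 87 + 0.025q → q* = 175.7576, p* = 91.3939.
At the floor p = 111, quantity demanded = (232 − 111)/0.8 = 151.25.
Sellers' marginal cost at q' = 151.25: 87 + 0.025·151.25 = 90.7813.
Δq = 175.7576 − 151.25 = 24.5076; wedge = 111 − 90.7813 = 20.2187.
The triangle = ½ × 24.5076 × 20.2187 = $247.76.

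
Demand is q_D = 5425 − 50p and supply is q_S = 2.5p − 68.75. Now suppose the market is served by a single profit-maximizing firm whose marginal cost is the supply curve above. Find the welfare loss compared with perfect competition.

16.14

In inverse form: demand p = 108.5 − 0.02q, supply p = 27.5 + 0.4q.
Competitive equilibrium: 108.5 − 0.02q = 27.5 + 0.4q → q* = 192.8571, p* = 104.6429.
Marginal revenue: MR = 108.5 − 0.04q. Set MR = MC: 108.5 − 0.04q = 27.5 + 0.4q → q_m = 184.0909.
Price p_m = 108.5 − 0.02·184.0909 = 104.8182; MC(q_m) = 27.5 + 0.4·184.0909 = 101.1364.
Competitive q* = 192.8571, so Δq = 8.7662; wedge = 104.8182 − 101.1364 = 3.6818.
DWL = ½ × 8.7662 × 3.6818 = 16.14.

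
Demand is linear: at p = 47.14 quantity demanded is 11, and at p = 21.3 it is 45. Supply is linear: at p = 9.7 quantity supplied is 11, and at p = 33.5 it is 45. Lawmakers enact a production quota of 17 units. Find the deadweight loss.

281.69

Demand slope = (21.3 − 47.14)/(45 − 11) = −0.76, so p = 55.5 − 0.76q.
Supply slope = (33.5 − 9.7)/(45 − 11) = 0.7, so p = 2 + 0.7q.
Competitive equilibrium: 55.5 − 0.76q = 2 + 0.7q → q* = 36.6438, p* = 27.6507.
At q = 17: demand price = 55.5 − 0.76·17 = 42.58; supply price = 2 + 0.7·17 = 13.9.
Δq = 36.6438 − 17 = 19.6438; wedge = 42.58 − 13.9 = 28.68.
Welfare loss = ½ × 19.6438 × 28.68 = 281.69.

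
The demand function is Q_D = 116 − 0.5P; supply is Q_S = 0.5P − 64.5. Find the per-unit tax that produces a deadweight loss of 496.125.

In inverse form: demand P = 232 − 2Q, supply P = 129 + 2Q.
Competitive equilibrium: 232 − 2Q = 129 + 2Q → Q* = 25.75, P* = 180.5.
A tax t gives ΔQ = t/4 and wedge t, so DWL = t²/8.
t²/8 = 496.125 → t² = 3969 → t = 63.

63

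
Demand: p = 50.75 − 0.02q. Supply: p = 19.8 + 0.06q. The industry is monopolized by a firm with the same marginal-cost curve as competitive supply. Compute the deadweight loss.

239.48

Competitive equilibrium: 50.75 − 0.02q = 19.8 + 0.06q → q* = 386.875, p* = 43.0125.
Marginal revenue: MR = 50.75 − 0.04q. Set MR = MC: 50.75 − 0.04q = 19.8 + 0.06q → q_m = 309.5.
Price p_m = 50.75 − 0.02·309.5 = 44.56; MC(q_m) = 19.8 + 0.06·309.5 = 38.37.
Competitive q* = 386.875, so Δq = 77.375; wedge = 44.56 − 38.37 = 6.19.
DWL = ½ × 77.375 × 6.19 = 239.48.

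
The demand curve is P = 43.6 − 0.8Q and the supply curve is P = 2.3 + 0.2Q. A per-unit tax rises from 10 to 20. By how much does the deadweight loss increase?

150

Competitive equilibrium: 43.6 − 0.8Q = 2.3 + 0.2Q → Q* = 41.3, P* = 10.56.
For a per-unit tax t: ΔQ = t/1, so DWL = ½·t·(t/1) = t²/2.
At t = 10: DWL = 50. At t = 20: DWL = 200.
Increase = 200 − 50 = 150.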